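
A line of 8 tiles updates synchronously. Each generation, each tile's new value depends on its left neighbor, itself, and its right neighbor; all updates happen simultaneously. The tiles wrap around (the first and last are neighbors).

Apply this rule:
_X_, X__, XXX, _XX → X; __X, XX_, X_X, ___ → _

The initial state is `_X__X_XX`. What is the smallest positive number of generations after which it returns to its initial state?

2

_XX_X_X_
_X__X_XX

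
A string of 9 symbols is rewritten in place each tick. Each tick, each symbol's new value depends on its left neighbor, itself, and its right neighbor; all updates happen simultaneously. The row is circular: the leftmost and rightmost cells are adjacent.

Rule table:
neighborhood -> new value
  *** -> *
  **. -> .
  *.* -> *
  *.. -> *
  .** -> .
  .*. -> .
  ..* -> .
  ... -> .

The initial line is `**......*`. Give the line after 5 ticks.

*.*......
.*.*.....
..*.*....
...*.*...
....*.*..

....*.*..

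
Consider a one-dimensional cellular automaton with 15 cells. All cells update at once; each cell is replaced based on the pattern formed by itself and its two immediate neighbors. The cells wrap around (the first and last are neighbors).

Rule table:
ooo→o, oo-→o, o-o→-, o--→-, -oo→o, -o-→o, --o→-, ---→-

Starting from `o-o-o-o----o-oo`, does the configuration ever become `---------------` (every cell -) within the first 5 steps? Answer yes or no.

no

o-o-o-o----o-oo  (fixed point — unchanged through step 5)
step 5 is o-o-o-o----o-oo, still not uniform -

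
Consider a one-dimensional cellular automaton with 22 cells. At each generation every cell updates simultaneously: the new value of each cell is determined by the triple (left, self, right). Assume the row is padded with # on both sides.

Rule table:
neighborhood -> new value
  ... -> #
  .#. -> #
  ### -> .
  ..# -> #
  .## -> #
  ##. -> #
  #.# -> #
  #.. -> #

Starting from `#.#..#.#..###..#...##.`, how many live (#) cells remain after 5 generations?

generation 1: ###########.##########
generation 2: ..........###.........
generation 3: ###########.##########  (repeats generation 1; period 2)
generation 5: ###########.##########
count of #: 21

21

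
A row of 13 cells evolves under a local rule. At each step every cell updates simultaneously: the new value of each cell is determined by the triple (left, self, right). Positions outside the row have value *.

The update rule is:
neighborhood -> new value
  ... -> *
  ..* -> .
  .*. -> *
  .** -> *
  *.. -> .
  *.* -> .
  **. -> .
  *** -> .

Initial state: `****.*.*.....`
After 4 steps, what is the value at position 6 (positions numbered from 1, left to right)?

step 1: .....*.*.***.
step 2: .***.*.*.*...
step 3: .*...*.*.*.*.
step 4: .*.*.*.*.*.*.
position 6 holds *

*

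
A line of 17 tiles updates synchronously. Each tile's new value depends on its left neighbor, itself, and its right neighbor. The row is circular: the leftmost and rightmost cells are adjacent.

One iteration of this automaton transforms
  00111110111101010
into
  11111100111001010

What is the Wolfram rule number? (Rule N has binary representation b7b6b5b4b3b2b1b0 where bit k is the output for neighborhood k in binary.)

position 3: 111 → 1  (bit 7 = 1)
position 6: 110 → 0  (bit 6 = 0)
position 7: 101 → 0  (bit 5 = 0)
position 16: 100 → 0  (bit 4 = 0)
position 2: 011 → 1  (bit 3 = 1)
position 13: 010 → 1  (bit 2 = 1)
position 1: 001 → 1  (bit 1 = 1)
position 0: 000 → 1  (bit 0 = 1)
bits b7..b0 = 10001111 = 143

143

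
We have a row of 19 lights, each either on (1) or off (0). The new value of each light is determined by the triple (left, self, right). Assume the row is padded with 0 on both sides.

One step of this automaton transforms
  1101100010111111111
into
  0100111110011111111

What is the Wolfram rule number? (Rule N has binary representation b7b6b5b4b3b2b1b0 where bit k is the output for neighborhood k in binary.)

215

position 11: 111 → 1  (bit 7 = 1)
position 1: 110 → 1  (bit 6 = 1)
position 2: 101 → 0  (bit 5 = 0)
position 5: 100 → 1  (bit 4 = 1)
position 0: 011 → 0  (bit 3 = 0)
position 8: 010 → 1  (bit 2 = 1)
position 7: 001 → 1  (bit 1 = 1)
position 6: 000 → 1  (bit 0 = 1)
bits b7..b0 = 11010111 = 215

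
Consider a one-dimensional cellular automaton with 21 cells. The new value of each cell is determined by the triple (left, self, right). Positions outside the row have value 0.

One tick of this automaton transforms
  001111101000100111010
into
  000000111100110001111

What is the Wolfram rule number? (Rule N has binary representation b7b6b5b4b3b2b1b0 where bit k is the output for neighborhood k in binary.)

position 3: 111 → 0  (bit 7 = 0)
position 6: 110 → 1  (bit 6 = 1)
position 7: 101 → 1  (bit 5 = 1)
position 9: 100 → 1  (bit 4 = 1)
position 2: 011 → 0  (bit 3 = 0)
position 8: 010 → 1  (bit 2 = 1)
position 1: 001 → 0  (bit 1 = 0)
position 0: 000 → 0  (bit 0 = 0)
bits b7..b0 = 01110100 = 116

116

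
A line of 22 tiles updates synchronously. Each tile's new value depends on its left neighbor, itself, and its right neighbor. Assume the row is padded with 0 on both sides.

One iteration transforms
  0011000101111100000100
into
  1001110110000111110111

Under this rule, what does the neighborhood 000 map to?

At position 0 the neighborhood is 000; the next row has 1 there.

1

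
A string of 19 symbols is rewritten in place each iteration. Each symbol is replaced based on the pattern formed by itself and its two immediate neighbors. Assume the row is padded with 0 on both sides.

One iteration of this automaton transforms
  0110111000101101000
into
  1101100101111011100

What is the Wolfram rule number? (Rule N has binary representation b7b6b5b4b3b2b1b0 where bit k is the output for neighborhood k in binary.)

position 5: 111 → 0  (bit 7 = 0)
position 2: 110 → 0  (bit 6 = 0)
position 3: 101 → 1  (bit 5 = 1)
position 7: 100 → 1  (bit 4 = 1)
position 1: 011 → 1  (bit 3 = 1)
position 10: 010 → 1  (bit 2 = 1)
position 0: 001 → 1  (bit 1 = 1)
position 8: 000 → 0  (bit 0 = 0)
bits b7..b0 = 00111110 = 62

62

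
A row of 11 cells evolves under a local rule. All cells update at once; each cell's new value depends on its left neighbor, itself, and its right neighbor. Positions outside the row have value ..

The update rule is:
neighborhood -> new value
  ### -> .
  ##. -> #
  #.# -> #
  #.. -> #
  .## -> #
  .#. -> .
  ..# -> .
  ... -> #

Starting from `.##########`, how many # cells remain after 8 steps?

step 1: .#........#
step 2: ..#######..
step 3: #.#.....###
step 4: .#.####.#.#
step 5: ..##..##.#.
step 6: #.###.###.#
step 7: .##.###.##.
step 8: .####.#####
count of #: 9

9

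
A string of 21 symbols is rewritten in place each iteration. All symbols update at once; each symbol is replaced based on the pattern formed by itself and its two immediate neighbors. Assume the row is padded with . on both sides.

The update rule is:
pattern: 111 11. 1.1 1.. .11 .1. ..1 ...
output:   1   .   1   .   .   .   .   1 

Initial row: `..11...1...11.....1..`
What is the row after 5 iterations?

1....1...1....111...1
..11...1...11..1..1..
1....1...1..........1
..11...1...11111111..
1....1...1..111111..1

1....1...1..111111..1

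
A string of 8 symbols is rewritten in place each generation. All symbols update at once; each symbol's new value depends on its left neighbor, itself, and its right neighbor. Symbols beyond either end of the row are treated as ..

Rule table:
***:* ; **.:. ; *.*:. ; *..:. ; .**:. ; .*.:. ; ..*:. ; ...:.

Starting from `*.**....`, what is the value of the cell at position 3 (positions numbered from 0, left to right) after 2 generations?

generation 1: ........
generation 2: ........
position 3 holds .

.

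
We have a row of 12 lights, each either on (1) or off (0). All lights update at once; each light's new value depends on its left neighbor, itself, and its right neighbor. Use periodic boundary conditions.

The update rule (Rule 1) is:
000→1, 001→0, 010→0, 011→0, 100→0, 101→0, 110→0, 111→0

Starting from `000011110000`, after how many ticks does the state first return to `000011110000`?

111000000111
000011110000

2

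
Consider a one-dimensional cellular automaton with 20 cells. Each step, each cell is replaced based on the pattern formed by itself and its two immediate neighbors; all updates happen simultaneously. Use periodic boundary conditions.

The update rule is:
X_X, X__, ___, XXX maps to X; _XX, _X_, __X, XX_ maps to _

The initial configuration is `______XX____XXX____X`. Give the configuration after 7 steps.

XXXXX___XXX__X_XXX__
_XXX_XX__X_X__X_X_X_
__X_X__X__X_X__X_X_X
X__X_X__X__X_X__X_X_
_X__X_X__X__X_X__X_X
X_X__X_X__X__X_X__X_
_X_X__X_X__X__X_X__X

_X_X__X_X__X__X_X__X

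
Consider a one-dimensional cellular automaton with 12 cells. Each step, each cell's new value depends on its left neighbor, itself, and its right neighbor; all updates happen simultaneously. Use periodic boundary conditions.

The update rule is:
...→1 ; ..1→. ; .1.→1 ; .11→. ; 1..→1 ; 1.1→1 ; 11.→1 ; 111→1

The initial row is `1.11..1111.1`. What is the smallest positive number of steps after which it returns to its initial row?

12

11.11..1111.
.11.11..1111
1.11.11..111
11.11.11..11
111.11.11..1
1111.11.11..
.1111.11.11.
..1111.11.11
1..1111.11.1
11..1111.11.
.11..1111.11
1.11..1111.1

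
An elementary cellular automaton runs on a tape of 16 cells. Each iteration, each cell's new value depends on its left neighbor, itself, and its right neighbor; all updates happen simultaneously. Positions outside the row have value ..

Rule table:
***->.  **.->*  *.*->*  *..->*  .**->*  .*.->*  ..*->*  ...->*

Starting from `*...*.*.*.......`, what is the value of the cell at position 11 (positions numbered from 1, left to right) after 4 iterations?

iteration 1: ****************
iteration 2: *..............*
iteration 3: ****************  (repeats iteration 1; period 2)
iteration 4: *..............*
position 11 holds .

.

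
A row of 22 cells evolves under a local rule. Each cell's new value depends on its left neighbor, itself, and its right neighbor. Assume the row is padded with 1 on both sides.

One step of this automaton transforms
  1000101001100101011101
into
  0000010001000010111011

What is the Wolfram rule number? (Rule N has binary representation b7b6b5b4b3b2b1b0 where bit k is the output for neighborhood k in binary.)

168

position 18: 111 → 1  (bit 7 = 1)
position 0: 110 → 0  (bit 6 = 0)
position 5: 101 → 1  (bit 5 = 1)
position 1: 100 → 0  (bit 4 = 0)
position 9: 011 → 1  (bit 3 = 1)
position 4: 010 → 0  (bit 2 = 0)
position 3: 001 → 0  (bit 1 = 0)
position 2: 000 → 0  (bit 0 = 0)
bits b7..b0 = 10101000 = 168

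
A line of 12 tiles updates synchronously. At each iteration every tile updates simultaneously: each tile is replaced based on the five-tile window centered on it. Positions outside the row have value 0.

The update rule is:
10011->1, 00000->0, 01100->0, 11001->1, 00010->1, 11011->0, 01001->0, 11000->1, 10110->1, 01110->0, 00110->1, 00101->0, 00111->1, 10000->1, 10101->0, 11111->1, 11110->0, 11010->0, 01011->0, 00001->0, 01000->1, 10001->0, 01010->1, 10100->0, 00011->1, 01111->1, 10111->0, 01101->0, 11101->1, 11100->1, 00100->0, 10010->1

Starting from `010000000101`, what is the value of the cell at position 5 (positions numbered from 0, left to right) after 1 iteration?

101100001010
position 5 holds 0

0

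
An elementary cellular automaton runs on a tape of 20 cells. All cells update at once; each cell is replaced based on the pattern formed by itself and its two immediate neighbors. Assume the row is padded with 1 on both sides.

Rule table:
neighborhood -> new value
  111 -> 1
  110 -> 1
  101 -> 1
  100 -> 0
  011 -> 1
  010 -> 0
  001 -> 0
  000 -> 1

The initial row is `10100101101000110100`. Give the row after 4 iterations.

11111111111011111111

11000011110010111000
11011011110001111010
11111111110101111101
11111111111011111111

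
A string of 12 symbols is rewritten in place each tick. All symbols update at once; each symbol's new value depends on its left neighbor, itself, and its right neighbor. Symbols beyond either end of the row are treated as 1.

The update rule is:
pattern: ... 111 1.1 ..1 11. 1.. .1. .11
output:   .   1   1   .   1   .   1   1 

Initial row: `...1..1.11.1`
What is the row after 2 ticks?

...1..111111
...1..111111

...1..111111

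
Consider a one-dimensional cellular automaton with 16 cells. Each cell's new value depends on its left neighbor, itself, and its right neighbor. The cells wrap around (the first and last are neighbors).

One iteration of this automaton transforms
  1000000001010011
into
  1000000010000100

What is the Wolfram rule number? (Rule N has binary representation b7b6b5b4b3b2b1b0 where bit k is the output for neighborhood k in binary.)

position 15: 111 → 0  (bit 7 = 0)
position 0: 110 → 1  (bit 6 = 1)
position 10: 101 → 0  (bit 5 = 0)
position 1: 100 → 0  (bit 4 = 0)
position 14: 011 → 0  (bit 3 = 0)
position 9: 010 → 0  (bit 2 = 0)
position 8: 001 → 1  (bit 1 = 1)
position 2: 000 → 0  (bit 0 = 0)
bits b7..b0 = 01000010 = 66

66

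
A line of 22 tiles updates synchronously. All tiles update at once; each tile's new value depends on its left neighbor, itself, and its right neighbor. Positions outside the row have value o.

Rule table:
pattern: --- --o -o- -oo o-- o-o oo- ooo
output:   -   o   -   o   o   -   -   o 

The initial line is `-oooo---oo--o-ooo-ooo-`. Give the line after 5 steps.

o--oo-oo--oo--oo--oooo

-ooo-o-oo-oo--oo--oo--
-oo----o--o-ooo-ooo-oo
-o-o--o-oo--oo--oo--oo
----oo--o-ooo-ooo-oooo
o--oo-oo--oo--oo--oooo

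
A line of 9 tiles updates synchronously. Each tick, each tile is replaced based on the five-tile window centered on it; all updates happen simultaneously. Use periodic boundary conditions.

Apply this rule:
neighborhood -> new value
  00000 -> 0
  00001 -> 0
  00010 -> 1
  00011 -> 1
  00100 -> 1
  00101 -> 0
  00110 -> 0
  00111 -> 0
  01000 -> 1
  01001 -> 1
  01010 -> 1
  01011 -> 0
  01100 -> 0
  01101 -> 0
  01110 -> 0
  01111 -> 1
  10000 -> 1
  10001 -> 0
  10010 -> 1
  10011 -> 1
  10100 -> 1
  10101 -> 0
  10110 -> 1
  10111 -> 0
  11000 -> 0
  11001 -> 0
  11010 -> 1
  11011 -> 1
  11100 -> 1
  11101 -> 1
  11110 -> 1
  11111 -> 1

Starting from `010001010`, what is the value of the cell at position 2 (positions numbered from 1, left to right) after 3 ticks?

111010111
111100011
111100101
position 2 holds 1

1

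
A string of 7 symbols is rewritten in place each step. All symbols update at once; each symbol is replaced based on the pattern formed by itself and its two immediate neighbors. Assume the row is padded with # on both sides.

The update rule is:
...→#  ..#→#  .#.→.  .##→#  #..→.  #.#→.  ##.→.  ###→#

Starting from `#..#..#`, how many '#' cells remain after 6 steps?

step 1: ..#..##
step 2: .#..###
step 3: ...####
step 4: .######
step 5: .######  (fixed point — unchanged through step 6)
count of #: 6

6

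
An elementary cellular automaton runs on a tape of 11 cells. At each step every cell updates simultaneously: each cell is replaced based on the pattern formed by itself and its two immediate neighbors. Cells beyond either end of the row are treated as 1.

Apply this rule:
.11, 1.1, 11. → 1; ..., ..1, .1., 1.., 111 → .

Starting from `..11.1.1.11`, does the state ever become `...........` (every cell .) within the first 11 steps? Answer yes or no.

..111.1.11.
..1.11.1111
...11111...
...1...1...
...........
all cells are . at step 5

yes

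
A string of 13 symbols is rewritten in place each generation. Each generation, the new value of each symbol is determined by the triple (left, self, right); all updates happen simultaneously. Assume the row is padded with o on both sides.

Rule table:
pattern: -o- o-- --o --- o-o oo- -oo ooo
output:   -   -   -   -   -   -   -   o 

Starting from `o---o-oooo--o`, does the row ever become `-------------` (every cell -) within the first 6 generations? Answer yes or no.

yes

generation 1: -------oo----
generation 2: -------------
all cells are - at generation 2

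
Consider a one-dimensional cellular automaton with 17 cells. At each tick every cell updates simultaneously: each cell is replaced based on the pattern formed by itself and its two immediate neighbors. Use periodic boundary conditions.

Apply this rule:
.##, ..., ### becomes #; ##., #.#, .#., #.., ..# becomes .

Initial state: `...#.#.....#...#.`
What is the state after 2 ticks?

##.....###...#...
#..###.##..#...#.

#..###.##..#...#.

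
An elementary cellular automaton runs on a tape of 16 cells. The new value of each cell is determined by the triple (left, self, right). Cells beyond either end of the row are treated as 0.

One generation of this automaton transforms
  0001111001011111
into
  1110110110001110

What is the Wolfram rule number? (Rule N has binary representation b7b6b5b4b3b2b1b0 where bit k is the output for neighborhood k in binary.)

position 4: 111 → 1  (bit 7 = 1)
position 6: 110 → 0  (bit 6 = 0)
position 10: 101 → 0  (bit 5 = 0)
position 7: 100 → 1  (bit 4 = 1)
position 3: 011 → 0  (bit 3 = 0)
position 9: 010 → 0  (bit 2 = 0)
position 2: 001 → 1  (bit 1 = 1)
position 0: 000 → 1  (bit 0 = 1)
bits b7..b0 = 10010011 = 147

147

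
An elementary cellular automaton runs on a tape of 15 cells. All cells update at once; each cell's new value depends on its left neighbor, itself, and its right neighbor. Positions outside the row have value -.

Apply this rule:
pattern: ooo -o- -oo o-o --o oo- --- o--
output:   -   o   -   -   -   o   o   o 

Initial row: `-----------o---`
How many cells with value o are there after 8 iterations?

5

iteration 1: oooooooooo-oooo
iteration 2: ---------o----o
iteration 3: oooooooo-oooo-o
iteration 4: -------o----o-o
iteration 5: oooooo-oooo-o-o
iteration 6: -----o----o-o-o
iteration 7: oooo-oooo-o-o-o
iteration 8: ---o----o-o-o-o
count of o: 5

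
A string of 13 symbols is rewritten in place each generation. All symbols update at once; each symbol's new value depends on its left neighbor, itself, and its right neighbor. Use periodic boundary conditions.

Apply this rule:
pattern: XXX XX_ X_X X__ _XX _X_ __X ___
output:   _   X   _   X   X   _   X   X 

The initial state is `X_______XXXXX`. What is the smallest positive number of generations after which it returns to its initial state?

XXXXXXXXX____
X_______XXXXX

2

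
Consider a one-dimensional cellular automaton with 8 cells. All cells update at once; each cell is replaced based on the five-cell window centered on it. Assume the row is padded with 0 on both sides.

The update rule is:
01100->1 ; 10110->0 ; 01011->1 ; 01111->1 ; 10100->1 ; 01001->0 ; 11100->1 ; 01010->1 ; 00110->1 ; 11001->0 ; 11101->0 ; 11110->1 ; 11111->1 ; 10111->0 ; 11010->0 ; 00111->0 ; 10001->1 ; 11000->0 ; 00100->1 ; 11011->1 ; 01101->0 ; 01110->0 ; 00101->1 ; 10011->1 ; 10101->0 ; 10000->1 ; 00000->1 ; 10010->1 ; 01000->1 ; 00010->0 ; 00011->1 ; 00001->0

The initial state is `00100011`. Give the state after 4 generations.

generation 1: 00111111
generation 2: 01011111
generation 3: 01101111
generation 4: 11010111

11010111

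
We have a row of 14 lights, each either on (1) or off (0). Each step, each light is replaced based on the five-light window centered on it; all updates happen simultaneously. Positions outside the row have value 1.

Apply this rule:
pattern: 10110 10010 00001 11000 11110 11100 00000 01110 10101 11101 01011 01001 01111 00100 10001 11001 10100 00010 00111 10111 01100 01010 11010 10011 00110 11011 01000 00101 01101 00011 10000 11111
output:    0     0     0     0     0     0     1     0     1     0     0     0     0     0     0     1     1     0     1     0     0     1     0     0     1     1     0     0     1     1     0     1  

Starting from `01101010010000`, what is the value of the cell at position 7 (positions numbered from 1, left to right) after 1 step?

1

10101110000001
position 7 holds 1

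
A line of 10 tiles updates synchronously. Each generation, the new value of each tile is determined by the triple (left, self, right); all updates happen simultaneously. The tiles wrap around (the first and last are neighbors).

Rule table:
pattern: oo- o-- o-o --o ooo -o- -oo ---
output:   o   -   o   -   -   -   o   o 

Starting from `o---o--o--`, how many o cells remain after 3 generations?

3

--o-------
o---oooooo
o-o-o-----
count of o: 3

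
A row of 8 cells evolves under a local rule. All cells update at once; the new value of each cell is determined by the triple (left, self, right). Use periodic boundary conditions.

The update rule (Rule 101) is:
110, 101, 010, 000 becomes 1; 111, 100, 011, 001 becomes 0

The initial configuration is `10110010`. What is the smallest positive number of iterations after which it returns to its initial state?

11010011
01110000
00010111
01011001
11101001
00111000
10001011
10101100
11110100
00011100
11000101
01010110
01111010
00001110
11100010
00101011
00111101
00000111
01110001
10010101
10011110
10000011
10111000
11001010
01001111
11000001
01011100
01100101
10100111
11100000
00101110
10110010

32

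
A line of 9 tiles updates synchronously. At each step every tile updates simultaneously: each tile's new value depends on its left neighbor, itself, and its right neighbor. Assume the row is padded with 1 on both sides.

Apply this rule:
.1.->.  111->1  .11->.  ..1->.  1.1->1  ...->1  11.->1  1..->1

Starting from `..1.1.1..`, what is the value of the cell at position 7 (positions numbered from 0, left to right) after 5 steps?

step 1: 1..1.1.1.
step 2: 11..1.1.1
step 3: 111..1.1.
step 4: 1111..1.1
step 5: 11111..1.
position 7 holds 1

1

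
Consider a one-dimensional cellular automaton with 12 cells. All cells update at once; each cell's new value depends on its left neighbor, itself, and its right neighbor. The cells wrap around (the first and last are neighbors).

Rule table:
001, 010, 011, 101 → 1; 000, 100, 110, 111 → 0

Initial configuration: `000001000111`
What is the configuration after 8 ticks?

011000000110

000011001100
000110011000
001100110000
011001100000
110011000000
100110000001
001100000011
011000000110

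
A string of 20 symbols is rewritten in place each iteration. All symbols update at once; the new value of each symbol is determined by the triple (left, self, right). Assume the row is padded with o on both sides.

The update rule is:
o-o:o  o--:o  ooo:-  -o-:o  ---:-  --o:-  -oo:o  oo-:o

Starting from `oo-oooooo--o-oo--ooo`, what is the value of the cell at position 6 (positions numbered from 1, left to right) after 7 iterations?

iteration 1: -ooo----oo-ooooo-o--
iteration 2: oo-oo---oooo---oooo-
iteration 3: -ooooo--o--oo--o--oo
iteration 4: oo---oo-oo-ooo-oo-o-
iteration 5: -oo--ooooooo-ooooooo
iteration 6: oooo-o-----ooo------
iteration 7: ---oooo----o-oo-----
position 6 holds o

o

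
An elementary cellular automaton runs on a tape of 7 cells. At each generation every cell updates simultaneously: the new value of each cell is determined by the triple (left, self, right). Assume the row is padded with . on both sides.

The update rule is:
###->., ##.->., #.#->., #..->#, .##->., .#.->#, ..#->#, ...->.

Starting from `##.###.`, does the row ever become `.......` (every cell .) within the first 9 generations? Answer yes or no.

generation 1: ......#
generation 2: .....##
generation 3: ....#..
generation 4: ...###.
generation 5: ..#...#
generation 6: .###.##
generation 7: #......
generation 8: ##.....
generation 9: ..#....
generation 9 is ..#...., still not uniform .

no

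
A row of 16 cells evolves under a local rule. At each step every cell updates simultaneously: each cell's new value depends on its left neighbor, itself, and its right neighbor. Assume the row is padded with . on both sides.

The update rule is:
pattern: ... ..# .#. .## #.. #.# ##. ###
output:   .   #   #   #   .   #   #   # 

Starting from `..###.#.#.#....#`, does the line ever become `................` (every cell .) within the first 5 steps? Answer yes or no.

no

step 1: .##########...##
step 2: ###########..###
step 3: ###########.####
step 4: ################
step 5: ################
step 5 is ################, still not uniform .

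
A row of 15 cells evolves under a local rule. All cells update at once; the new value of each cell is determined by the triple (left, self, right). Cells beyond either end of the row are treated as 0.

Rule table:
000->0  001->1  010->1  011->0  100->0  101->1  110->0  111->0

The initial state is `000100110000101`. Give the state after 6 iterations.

iteration 1: 001101000001111
iteration 2: 010011000010000
iteration 3: 110100000110000
iteration 4: 001100001000000
iteration 5: 010000011000000
iteration 6: 110000100000000

110000100000000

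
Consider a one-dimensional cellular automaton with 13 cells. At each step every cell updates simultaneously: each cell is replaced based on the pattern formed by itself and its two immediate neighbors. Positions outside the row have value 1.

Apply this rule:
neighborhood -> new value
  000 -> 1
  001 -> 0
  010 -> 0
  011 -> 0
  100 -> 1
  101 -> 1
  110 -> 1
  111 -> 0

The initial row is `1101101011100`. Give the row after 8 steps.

0110110100110
1011011010011
1101101101000
0110110110110
1011011011011
1101101101100
0110110110110  (repeats step 4; period 3)
step 8: 1011011011011

1011011011011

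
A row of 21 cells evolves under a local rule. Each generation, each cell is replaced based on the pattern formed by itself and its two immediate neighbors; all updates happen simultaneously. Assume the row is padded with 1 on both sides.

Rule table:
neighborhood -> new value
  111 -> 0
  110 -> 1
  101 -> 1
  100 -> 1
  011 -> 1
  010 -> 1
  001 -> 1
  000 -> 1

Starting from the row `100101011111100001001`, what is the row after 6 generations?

generation 1: 111111110000111111111
generation 2: 000000011111100000000
generation 3: 111111110000111111111  (repeats generation 1; period 2)
generation 6: 000000011111100000000

000000011111100000000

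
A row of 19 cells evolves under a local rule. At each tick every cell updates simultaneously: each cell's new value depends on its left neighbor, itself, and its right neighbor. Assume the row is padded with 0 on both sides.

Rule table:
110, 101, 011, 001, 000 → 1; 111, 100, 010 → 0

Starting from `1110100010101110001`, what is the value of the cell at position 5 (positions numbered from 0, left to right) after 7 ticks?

0

tick 1: 1011001101011010110
tick 2: 0111011110111101110
tick 3: 1101110011100111010
tick 4: 1111010110101101100
tick 5: 1001101111011111101
tick 6: 0011111001110000110
tick 7: 1110001011010111110
position 5 holds 0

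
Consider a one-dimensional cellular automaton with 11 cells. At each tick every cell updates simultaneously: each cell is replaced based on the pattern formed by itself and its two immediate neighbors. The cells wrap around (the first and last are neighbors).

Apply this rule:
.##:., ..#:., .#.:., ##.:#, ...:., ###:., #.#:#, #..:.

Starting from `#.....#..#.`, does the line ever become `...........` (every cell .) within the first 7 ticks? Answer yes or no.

..........#
...........
all cells are . at tick 2

yes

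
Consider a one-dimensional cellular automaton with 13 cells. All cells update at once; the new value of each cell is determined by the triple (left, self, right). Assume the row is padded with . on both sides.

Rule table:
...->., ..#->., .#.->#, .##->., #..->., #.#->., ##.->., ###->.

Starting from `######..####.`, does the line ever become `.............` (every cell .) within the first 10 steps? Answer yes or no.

yes

.............
all cells are . at step 1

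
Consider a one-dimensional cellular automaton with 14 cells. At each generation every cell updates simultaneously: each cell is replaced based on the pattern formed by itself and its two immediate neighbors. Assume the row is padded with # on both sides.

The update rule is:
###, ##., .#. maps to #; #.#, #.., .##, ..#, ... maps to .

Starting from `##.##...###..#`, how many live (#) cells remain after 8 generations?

##..#....##...
##..#.....#...
##..#.....#...  (fixed point — unchanged through generation 8)
count of #: 4

4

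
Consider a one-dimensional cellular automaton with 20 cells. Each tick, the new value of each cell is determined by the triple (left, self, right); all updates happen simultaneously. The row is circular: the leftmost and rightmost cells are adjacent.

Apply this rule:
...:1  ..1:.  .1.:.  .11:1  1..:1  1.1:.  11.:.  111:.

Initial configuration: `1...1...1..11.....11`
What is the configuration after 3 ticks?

.11..11..1.1.1111.1.
.1.1.1.1.....1.....1
........1111..1111..

........1111..1111..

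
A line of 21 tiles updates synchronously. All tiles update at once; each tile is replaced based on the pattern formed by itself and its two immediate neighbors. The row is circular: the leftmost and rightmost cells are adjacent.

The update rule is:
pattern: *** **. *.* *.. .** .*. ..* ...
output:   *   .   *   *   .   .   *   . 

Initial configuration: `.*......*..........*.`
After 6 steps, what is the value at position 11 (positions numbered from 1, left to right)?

*.*....*.*........*.*
.*.*..*.*.*......*.*.
*.*.**.*.*.*....*.*.*
.*.*..*.*.*.*..*.*.*.
*.*.**.*.*.*.**.*.*.*
.*.*..*.*.*.*..*.*.*.
position 11 holds *

*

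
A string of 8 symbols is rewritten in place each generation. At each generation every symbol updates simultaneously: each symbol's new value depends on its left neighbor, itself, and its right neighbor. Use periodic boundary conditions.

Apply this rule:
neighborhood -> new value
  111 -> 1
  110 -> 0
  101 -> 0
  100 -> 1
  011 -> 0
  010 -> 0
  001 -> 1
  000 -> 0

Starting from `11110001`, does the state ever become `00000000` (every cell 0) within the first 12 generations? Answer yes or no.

yes

11101010
01000000
10100000
00010001
10101010
00000000
all cells are 0 at generation 6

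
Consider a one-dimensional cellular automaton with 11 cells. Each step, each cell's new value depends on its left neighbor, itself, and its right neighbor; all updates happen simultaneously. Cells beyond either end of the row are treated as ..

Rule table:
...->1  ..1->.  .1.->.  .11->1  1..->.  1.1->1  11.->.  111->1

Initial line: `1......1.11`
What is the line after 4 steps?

step 1: ..1111..11.
step 2: 1.111...1..
step 3: .111..1...1
step 4: .11.....1..

.11.....1..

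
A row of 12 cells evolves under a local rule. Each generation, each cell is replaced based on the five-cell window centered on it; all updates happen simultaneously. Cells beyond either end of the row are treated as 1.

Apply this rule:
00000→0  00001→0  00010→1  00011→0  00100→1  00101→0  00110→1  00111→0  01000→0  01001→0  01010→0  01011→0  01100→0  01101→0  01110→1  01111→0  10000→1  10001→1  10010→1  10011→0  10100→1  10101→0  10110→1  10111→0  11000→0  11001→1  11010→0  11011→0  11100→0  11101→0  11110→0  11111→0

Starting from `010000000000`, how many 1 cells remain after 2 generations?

010100000000
000101000000
count of 1: 2

2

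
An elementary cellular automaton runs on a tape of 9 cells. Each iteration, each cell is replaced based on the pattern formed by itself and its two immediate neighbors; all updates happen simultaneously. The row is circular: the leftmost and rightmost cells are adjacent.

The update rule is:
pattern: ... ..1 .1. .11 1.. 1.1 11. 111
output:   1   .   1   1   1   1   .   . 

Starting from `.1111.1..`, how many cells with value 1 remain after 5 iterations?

5

iteration 1: .1...1111
iteration 2: 1111.1...
iteration 3: 1...1111.
iteration 4: 111.1...1
iteration 5: ...1111.1
count of 1: 5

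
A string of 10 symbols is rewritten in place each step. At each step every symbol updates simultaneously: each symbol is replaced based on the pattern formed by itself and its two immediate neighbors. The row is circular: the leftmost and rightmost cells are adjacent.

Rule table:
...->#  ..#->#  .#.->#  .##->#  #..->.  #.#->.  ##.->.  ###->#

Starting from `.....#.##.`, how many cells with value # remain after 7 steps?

6

######.#..
#####..#.#
####..##.#
###..##..#
##..##..##
#..##..###
..##..####
count of #: 6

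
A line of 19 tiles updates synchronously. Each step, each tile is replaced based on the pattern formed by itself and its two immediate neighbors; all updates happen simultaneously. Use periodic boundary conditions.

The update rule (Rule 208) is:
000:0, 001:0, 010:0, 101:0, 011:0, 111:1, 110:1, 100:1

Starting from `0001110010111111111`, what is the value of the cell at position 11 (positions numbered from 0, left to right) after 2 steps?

1000111000011111111
1100011100001111111
position 11 holds 0

0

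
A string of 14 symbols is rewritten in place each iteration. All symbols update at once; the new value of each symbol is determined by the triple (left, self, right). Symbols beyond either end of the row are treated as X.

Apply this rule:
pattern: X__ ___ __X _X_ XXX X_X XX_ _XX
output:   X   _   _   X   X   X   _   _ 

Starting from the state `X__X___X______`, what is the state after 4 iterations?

X_XXX__X___X__

_X_XX__XX_____
XXX__X___X____
XX_X_XX__XX___
X_XXX__X___X__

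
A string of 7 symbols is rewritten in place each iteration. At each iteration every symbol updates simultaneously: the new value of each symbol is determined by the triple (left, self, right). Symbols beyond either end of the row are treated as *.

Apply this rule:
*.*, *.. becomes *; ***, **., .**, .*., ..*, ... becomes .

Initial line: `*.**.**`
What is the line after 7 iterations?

.*..*..
*.*..*.
.*.*..*
*.*.*..
.*.*.*.
*.*.*.*
.*.*.*.

.*.*.*.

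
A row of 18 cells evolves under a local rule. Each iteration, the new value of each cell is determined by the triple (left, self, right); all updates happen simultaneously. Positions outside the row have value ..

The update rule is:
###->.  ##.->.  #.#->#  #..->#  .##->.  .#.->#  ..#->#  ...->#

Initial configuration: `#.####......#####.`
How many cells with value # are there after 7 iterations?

##....######.....#
..####......######
##....######......
..####......######  (repeats iteration 2; period 2)
iteration 7: ##....######......
count of #: 8

8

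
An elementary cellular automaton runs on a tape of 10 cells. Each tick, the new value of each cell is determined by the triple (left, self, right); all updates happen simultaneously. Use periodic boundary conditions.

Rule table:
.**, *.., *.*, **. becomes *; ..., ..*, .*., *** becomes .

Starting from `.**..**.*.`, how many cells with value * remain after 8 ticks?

tick 1: .***.***.*
tick 2: **.***.**.
tick 3: ****.*****
tick 4: ...***....
tick 5: ...*.**...
tick 6: ....****..
tick 7: ....*..**.
tick 8: .....*.***
count of *: 4

4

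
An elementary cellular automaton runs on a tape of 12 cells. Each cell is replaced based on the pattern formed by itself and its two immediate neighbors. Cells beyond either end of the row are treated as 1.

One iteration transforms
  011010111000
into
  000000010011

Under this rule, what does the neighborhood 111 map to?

1

At position 7 the neighborhood is 111; the next row has 1 there.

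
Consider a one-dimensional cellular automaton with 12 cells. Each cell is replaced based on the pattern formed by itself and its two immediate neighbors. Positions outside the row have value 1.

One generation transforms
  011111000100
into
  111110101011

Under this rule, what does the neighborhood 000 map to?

At position 7 the neighborhood is 000; the next row has 0 there.

0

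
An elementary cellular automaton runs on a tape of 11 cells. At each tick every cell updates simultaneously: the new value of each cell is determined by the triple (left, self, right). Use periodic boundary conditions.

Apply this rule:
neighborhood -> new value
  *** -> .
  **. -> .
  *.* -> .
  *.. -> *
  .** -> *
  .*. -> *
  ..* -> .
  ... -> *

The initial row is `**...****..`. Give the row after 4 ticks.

*.*..***.*.

*.**.*...*.
*.*..***.*.
*.**.*...*.  (repeats tick 1; period 2)
tick 4: *.*..***.*.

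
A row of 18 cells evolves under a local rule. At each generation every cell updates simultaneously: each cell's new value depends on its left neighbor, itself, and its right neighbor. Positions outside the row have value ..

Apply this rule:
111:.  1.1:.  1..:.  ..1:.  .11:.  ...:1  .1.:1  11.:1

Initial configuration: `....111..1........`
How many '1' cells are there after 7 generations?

9

111...1..1.1111111
..1.1.1..1.......1
1.1.1.1..1.11111.1
1.1.1.1..1.....1.1
1.1.1.1..1.111.1.1
1.1.1.1..1...1.1.1
1.1.1.1..1.1.1.1.1
count of 1: 9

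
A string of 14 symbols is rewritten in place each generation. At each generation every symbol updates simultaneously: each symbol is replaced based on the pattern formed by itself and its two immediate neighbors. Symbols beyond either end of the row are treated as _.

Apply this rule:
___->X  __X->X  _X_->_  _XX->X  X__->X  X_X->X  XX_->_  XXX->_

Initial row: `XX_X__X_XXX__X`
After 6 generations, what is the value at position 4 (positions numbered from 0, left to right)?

generation 1: X_X_XX_XX__XX_
generation 2: _X_XX_XX_XXX_X
generation 3: X_XX_XX_XX__X_
generation 4: _XX_XX_XX_XX_X
generation 5: XX_XX_XX_XX_X_
generation 6: X_XX_XX_XX_X_X
position 4 holds _

_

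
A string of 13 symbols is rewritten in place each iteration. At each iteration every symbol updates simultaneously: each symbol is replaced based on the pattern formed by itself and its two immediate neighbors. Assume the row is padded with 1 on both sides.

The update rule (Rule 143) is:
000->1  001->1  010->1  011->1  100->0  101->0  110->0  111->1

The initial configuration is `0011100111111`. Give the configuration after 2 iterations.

iteration 1: 0111001111111
iteration 2: 0110011111111

0110011111111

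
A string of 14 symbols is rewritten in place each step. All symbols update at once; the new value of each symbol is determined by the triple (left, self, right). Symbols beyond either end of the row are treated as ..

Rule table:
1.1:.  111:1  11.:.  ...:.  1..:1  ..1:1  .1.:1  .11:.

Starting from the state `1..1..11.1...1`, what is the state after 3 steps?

1.11..1.11....

111111...11.11
.1111.1.1.....
1.11..1.11....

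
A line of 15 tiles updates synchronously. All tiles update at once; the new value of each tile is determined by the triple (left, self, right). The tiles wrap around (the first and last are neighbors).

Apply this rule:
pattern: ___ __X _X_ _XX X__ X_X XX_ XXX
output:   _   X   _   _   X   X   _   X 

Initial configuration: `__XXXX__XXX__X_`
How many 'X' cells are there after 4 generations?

6

_X_XX_XX_X_XX_X
X_X__X__X_X__X_
_X_XX_XX_X_XX_X  (repeats generation 1; period 2)
generation 4: X_X__X__X_X__X_
count of X: 6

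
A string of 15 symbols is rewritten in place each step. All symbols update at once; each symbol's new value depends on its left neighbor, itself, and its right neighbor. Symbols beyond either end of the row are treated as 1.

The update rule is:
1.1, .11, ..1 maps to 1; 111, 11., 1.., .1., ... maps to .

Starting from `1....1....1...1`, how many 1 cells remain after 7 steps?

7

....1....1...11
...1....1...11.
..1....1...11.1
.1....1...11.11
1....1...11.11.
....1...11.11.1
...1...11.11.11
count of 1: 7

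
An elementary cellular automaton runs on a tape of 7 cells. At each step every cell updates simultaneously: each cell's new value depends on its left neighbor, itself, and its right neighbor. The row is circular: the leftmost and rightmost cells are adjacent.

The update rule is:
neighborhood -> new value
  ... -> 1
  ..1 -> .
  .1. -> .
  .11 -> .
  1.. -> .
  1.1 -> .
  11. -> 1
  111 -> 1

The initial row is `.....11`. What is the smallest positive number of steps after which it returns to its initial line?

14

.111..1
..11...
1..1.11
1.....1
1.111..
...11..
11..1.1
11.....
.1.111.
....11.
111..1.
.11....
..1.111
.....11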